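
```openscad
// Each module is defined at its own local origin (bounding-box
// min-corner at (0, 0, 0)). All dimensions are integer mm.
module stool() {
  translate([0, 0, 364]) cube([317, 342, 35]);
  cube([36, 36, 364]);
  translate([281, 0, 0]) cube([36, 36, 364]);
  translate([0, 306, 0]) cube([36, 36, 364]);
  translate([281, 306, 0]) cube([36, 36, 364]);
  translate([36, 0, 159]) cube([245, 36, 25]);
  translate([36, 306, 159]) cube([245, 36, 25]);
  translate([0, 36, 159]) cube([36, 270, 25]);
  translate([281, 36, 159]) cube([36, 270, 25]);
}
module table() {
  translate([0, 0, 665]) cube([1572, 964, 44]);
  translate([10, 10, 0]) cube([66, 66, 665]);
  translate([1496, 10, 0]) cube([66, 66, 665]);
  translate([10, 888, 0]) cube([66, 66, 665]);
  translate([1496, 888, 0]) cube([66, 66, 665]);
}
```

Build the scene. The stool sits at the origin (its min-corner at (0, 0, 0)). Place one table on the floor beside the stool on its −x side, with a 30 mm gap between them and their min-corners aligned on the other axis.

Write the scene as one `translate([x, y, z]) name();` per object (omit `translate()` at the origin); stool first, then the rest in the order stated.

stool();
translate([-1602, 0, 0]) table();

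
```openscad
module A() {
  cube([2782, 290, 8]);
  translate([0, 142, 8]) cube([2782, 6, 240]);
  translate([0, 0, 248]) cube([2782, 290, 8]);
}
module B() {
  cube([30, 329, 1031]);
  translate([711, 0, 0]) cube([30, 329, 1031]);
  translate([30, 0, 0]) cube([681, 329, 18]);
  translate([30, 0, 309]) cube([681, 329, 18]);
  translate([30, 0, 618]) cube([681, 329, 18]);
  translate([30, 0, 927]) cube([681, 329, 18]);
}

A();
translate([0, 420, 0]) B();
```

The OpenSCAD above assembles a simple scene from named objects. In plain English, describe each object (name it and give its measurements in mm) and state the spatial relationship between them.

A is an I-beam lying along x, 2782 mm long. Overall section height 256 mm. Two flanges 290 mm wide (y) and 8 mm thick, one on the floor and one at the top; a web 6 mm thick runs between them, centred on the flange width.

B is a bookshelf 741 mm wide overall, 329 mm deep and 1031 mm tall. The two sides are 30 mm thick vertical panels. 4 horizontal shelves of 18 mm thickness span between the inner faces of the sides; the lowest shelf sits on the floor and shelves are stacked with a clear vertical gap of 291 mm between each pair.

The bookshelf is on the floor beside the I-beam on its +y side.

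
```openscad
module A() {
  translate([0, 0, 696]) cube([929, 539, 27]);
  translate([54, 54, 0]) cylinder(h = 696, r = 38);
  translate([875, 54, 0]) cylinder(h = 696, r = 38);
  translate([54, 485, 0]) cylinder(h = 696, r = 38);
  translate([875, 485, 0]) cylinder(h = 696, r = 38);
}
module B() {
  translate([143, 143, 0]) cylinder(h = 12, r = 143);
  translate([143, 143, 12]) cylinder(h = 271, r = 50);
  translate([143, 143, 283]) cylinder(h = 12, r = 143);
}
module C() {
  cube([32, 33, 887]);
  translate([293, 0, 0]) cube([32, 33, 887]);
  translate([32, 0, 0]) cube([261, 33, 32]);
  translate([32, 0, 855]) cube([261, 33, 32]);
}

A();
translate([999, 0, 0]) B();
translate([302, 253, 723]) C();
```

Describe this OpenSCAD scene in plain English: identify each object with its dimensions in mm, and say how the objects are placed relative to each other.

A is a table with a 929×539 mm rectangular top, 27 mm thick, top surface at z = 723 mm, supported by four round legs of 76 mm diameter, each leg's bounding box inset 16 mm from the nearest pair of top edges, running from the floor.

B is a spool: two coaxial disc flanges of radius 143 mm and thickness 12 mm, joined by a core cylinder of radius 50 mm and height 271 mm. The lower flange rests on z = 0 and the three cylinders share a vertical axis.

C is a picture frame with a 261×823 mm rectangular opening (x by z) and a uniform 32 mm border on every side. Frame depth is 33 mm along y. It is built from two vertical stiles running the full outside height and two horizontal rails spanning the gap between the stiles.

The spool is on the floor beside the table on its +x side. The picture frame is on top of the table, centred.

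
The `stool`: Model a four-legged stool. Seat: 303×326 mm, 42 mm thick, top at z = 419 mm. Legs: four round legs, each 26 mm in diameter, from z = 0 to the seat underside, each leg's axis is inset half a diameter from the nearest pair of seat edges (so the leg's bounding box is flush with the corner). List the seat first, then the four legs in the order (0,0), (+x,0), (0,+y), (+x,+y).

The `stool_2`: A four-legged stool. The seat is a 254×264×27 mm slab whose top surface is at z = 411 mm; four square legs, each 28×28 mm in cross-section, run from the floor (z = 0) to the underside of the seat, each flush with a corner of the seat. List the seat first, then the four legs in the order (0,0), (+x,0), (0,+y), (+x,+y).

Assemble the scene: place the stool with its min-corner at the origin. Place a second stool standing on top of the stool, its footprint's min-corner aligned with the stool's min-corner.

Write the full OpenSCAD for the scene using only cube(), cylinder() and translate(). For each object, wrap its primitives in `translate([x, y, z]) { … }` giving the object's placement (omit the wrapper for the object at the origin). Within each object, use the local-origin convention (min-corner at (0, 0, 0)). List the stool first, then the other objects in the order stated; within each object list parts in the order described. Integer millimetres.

translate([0, 0, 377]) cube([303, 326, 42]);
translate([13, 13, 0]) cylinder(h = 377, r = 13);
translate([290, 13, 0]) cylinder(h = 377, r = 13);
translate([13, 313, 0]) cylinder(h = 377, r = 13);
translate([290, 313, 0]) cylinder(h = 377, r = 13);
translate([0, 0, 419]) {
  translate([0, 0, 384]) cube([254, 264, 27]);
  cube([28, 28, 384]);
  translate([226, 0, 0]) cube([28, 28, 384]);
  translate([0, 236, 0]) cube([28, 28, 384]);
  translate([226, 236, 0]) cube([28, 28, 384]);
}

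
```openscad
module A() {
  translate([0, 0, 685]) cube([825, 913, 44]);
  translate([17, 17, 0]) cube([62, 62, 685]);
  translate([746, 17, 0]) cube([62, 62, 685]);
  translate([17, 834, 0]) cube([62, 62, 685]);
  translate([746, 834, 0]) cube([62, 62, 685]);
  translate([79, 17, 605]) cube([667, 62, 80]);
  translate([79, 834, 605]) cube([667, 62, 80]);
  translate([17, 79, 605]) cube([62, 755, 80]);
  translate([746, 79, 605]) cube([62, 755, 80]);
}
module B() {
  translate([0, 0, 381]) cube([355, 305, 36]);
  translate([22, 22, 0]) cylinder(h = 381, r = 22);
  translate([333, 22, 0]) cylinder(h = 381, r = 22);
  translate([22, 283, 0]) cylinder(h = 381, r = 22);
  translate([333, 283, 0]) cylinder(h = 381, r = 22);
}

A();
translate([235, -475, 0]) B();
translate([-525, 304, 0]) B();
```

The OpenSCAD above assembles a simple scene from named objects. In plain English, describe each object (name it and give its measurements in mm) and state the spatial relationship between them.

A is a table with a 825×913 mm rectangular top, 44 mm thick, top surface at z = 729 mm, supported by four 62×62 mm square legs, each inset 17 mm from the nearest pair of top edges, running from the floor. Four apron rails, 62 mm thick and 80 mm tall, run between adjacent legs with their top edges flush with the underside of the top and their outer faces flush with the legs' outer faces.

B is a four-legged stool. The seat is a 355×305×36 mm slab whose top surface is at z = 417 mm; four round legs, each 44 mm in diameter, run from the floor (z = 0) to the underside of the seat, each leg's axis is inset half a diameter from the nearest pair of seat edges (so the leg's bounding box is flush with the corner).

Two stools sit around the table at the −y, −x sides.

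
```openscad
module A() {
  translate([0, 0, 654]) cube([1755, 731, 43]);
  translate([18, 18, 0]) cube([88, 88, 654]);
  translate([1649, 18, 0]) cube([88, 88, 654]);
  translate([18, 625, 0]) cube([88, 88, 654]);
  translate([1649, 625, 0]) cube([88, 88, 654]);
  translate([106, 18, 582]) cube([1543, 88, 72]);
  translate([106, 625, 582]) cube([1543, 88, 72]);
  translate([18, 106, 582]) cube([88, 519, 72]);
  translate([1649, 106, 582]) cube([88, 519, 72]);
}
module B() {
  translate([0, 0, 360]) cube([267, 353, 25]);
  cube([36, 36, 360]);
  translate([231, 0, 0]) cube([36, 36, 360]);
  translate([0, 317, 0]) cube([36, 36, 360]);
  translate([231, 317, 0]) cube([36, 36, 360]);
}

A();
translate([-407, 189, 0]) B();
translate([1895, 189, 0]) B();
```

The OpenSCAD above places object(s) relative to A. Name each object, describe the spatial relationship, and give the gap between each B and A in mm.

Each stool's nearest face is 140 mm from the table's bounding box.

A is a table. B is a stool. Two stools sit around the table at the −x, +x sides. The gap between each stool and the table is 140 mm.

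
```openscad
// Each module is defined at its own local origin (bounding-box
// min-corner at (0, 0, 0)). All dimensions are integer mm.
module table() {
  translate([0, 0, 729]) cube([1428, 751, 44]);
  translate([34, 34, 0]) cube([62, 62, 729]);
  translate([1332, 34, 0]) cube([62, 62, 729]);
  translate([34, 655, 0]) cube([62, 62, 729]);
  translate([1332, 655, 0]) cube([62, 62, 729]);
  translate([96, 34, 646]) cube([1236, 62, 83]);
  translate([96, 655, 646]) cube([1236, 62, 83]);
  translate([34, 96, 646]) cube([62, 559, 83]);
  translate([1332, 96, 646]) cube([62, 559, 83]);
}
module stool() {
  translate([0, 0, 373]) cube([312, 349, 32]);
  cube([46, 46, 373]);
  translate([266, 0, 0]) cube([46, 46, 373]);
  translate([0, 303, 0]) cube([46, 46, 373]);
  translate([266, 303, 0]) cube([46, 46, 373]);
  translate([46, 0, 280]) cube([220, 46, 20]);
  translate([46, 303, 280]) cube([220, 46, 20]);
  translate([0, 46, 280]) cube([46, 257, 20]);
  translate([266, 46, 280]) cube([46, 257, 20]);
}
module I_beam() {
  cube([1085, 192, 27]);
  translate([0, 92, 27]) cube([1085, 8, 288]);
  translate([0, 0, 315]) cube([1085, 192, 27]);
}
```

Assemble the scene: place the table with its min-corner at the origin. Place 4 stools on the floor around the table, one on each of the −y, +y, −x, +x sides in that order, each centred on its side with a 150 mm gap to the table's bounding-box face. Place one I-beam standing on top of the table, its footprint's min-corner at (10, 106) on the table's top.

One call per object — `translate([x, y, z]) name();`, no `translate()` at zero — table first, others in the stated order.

table();
translate([558, -499, 0]) stool();
translate([558, 901, 0]) stool();
translate([-462, 201, 0]) stool();
translate([1578, 201, 0]) stool();
translate([10, 106, 773]) I_beam();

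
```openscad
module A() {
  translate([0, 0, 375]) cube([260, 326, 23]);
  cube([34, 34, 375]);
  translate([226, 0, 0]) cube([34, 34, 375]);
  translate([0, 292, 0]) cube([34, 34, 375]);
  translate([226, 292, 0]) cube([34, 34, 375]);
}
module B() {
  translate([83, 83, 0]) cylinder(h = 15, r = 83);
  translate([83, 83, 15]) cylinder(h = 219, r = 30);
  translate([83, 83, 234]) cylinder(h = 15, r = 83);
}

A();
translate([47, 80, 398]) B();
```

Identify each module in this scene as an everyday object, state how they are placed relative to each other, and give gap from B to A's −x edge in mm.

A is a stool. B is a spool. The spool is on top of the stool, centred. The gap from the spool to the stool's −x edge is 47 mm.

The spool's min-x is at 47; the stool's min-x is 0; gap = 47 mm.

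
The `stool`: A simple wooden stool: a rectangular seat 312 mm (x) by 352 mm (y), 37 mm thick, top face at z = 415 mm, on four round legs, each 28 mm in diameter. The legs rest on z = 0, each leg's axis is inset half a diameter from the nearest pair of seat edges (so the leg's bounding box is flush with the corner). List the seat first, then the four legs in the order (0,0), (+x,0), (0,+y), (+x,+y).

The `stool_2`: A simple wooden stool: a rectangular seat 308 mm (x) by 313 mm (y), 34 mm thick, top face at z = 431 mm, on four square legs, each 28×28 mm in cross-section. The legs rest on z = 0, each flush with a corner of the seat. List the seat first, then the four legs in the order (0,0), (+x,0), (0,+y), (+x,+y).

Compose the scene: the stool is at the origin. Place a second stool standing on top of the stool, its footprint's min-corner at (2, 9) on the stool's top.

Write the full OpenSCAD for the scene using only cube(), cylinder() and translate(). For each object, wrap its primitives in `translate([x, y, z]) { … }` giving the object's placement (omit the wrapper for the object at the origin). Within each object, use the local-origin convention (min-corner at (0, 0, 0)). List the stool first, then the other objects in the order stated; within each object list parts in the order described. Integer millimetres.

translate([0, 0, 378]) cube([312, 352, 37]);
translate([14, 14, 0]) cylinder(h = 378, r = 14);
translate([298, 14, 0]) cylinder(h = 378, r = 14);
translate([14, 338, 0]) cylinder(h = 378, r = 14);
translate([298, 338, 0]) cylinder(h = 378, r = 14);
translate([2, 9, 415]) {
  translate([0, 0, 397]) cube([308, 313, 34]);
  cube([28, 28, 397]);
  translate([280, 0, 0]) cube([28, 28, 397]);
  translate([0, 285, 0]) cube([28, 28, 397]);
  translate([280, 285, 0]) cube([28, 28, 397]);
}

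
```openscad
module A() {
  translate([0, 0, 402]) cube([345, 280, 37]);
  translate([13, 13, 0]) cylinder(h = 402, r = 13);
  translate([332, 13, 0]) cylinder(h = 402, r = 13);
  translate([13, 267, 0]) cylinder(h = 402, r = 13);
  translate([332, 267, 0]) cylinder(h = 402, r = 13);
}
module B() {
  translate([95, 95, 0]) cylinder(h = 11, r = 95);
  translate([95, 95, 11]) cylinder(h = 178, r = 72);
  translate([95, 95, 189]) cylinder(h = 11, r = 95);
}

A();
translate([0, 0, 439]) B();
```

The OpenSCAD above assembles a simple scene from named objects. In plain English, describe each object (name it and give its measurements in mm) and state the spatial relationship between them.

A is a simple wooden stool: a rectangular seat 345 mm (x) by 280 mm (y), 37 mm thick, top face at z = 439 mm, on four round legs, each 26 mm in diameter. The legs rest on z = 0, each leg's axis is inset half a diameter from the nearest pair of seat edges (so the leg's bounding box is flush with the corner).

B is a spool: two coaxial disc flanges of radius 95 mm and thickness 11 mm, joined by a core cylinder of radius 72 mm and height 178 mm. The lower flange rests on z = 0 and the three cylinders share a vertical axis.

The spool is on top of the stool.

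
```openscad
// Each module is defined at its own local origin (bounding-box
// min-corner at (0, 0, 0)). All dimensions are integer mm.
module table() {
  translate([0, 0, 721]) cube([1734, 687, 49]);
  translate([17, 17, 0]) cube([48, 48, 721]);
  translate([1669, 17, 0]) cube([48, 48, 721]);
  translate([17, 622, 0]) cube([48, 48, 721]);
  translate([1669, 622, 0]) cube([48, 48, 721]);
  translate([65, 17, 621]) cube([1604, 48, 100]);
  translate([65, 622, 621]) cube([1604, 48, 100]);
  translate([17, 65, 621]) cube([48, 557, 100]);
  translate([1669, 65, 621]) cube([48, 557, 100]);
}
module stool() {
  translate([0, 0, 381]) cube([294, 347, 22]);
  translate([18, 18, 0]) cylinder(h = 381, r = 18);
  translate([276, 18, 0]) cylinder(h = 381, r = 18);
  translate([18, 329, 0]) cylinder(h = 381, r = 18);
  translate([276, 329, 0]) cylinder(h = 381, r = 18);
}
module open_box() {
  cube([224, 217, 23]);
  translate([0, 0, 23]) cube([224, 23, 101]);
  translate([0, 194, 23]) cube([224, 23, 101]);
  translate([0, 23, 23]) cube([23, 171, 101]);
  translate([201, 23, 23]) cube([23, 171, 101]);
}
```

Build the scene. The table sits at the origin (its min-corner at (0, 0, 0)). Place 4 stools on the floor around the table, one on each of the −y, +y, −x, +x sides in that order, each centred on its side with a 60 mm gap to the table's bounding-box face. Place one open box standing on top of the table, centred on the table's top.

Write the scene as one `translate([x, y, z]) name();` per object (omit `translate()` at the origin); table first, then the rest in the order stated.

table();
translate([720, -407, 0]) stool();
translate([720, 747, 0]) stool();
translate([-354, 170, 0]) stool();
translate([1794, 170, 0]) stool();
translate([755, 235, 770]) open_box();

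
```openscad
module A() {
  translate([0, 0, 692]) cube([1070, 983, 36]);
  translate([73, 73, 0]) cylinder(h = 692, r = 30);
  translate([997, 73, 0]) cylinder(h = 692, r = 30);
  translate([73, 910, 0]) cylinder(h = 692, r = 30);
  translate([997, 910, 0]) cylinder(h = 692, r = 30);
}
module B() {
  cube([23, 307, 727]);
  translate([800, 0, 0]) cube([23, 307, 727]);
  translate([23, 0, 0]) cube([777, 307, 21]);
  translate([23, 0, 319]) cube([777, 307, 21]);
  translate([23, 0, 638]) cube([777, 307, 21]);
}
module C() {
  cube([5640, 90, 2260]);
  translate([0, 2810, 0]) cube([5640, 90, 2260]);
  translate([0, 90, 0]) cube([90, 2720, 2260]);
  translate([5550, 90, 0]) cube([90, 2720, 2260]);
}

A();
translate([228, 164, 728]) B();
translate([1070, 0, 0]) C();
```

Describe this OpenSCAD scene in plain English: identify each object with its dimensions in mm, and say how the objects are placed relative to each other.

A is a rectangular dining table. The top is 1070×983×36 mm with its upper surface at z = 728 mm. It stands on four round legs of 60 mm diameter, each leg's bounding box inset 43 mm from the nearest pair of top edges, running from the floor to the underside of the top.

B is an open bookshelf. Two side panels, each 23 mm thick, 307 mm deep and 727 mm tall, stand 823 mm apart (outside-to-outside). Between them sit 3 shelves, each 21 mm thick and 307 mm deep, spanning the full gap between the sides. The bottom shelf rests on the floor (its underside at z = 0) and the clear gap between one shelf's top and the next shelf's underside is 298 mm.

C is the wall frame of a small rectangular building: four walls, each 2260 mm tall and 90 mm thick, enclosing a footprint 5640 mm (x) by 2900 mm (y) outside-to-outside, with no floor or roof. The front and back walls (the −y and +y sides) span the full width; the two side walls fit between them.

The bookshelf is on top of the table. The house frame is against the table's +x side, with their −y faces flush.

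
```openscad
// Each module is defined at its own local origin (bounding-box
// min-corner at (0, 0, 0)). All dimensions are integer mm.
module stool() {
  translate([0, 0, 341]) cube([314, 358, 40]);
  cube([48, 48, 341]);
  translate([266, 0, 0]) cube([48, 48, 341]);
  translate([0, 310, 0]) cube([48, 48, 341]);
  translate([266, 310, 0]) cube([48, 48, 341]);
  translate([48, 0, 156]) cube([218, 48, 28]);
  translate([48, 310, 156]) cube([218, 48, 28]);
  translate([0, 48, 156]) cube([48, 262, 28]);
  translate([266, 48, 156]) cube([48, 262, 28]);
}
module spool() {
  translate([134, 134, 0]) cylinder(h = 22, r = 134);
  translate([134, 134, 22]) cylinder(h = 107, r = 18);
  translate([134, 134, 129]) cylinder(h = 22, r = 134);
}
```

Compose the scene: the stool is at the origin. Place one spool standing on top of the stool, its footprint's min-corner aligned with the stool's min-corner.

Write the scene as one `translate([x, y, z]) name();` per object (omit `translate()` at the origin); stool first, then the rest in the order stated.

stool();
translate([0, 0, 381]) spool();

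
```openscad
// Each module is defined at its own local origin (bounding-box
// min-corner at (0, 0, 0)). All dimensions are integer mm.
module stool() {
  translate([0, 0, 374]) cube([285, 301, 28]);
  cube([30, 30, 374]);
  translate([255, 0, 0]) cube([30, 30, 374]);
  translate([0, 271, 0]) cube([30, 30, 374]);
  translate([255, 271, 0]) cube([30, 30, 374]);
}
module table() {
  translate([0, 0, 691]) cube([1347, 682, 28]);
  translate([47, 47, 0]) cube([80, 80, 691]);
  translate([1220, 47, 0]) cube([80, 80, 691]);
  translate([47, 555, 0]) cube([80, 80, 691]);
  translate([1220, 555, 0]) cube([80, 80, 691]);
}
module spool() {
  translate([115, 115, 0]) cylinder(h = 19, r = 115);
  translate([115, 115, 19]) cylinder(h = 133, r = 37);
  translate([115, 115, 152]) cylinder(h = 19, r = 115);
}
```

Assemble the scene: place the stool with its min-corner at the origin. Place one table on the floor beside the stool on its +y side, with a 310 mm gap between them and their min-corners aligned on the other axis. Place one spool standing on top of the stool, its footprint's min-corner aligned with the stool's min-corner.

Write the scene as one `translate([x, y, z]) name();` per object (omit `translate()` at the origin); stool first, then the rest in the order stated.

stool();
translate([0, 611, 0]) table();
translate([0, 0, 402]) spool();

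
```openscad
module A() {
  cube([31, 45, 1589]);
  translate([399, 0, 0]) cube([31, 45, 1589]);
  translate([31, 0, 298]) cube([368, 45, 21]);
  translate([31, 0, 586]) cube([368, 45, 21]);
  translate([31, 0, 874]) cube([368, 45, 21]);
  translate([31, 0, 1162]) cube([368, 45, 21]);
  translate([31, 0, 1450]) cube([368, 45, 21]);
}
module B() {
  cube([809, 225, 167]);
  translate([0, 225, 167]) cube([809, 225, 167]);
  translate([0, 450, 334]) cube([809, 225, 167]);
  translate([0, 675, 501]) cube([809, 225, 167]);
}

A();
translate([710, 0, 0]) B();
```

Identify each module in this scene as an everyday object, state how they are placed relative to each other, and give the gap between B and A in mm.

A is a ladder. B is a staircase. The staircase is on the floor beside the ladder on its +x side. The gap between the staircase and the ladder is 280 mm.

The staircase's nearest face is 280 mm from the ladder's +x face.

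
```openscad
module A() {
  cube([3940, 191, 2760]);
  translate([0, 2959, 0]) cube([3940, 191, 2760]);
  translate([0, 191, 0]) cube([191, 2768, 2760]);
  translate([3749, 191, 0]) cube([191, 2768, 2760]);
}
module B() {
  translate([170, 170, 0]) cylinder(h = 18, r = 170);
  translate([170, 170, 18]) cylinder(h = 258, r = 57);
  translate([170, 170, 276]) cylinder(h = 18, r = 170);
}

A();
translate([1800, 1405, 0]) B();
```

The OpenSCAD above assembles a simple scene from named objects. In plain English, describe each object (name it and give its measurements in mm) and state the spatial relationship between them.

A is a box-shaped house frame (walls only): outside footprint 3940×3150 mm, wall height 2760 mm, wall thickness 191 mm. The two y-facing walls run the full x-width; the two x-facing walls fit between the inner faces of the y-facing walls.

B is a spool: two coaxial disc flanges of radius 170 mm and thickness 18 mm, joined by a core cylinder of radius 57 mm and height 258 mm. The lower flange rests on z = 0 and the three cylinders share a vertical axis.

The spool sits inside the house frame, centred.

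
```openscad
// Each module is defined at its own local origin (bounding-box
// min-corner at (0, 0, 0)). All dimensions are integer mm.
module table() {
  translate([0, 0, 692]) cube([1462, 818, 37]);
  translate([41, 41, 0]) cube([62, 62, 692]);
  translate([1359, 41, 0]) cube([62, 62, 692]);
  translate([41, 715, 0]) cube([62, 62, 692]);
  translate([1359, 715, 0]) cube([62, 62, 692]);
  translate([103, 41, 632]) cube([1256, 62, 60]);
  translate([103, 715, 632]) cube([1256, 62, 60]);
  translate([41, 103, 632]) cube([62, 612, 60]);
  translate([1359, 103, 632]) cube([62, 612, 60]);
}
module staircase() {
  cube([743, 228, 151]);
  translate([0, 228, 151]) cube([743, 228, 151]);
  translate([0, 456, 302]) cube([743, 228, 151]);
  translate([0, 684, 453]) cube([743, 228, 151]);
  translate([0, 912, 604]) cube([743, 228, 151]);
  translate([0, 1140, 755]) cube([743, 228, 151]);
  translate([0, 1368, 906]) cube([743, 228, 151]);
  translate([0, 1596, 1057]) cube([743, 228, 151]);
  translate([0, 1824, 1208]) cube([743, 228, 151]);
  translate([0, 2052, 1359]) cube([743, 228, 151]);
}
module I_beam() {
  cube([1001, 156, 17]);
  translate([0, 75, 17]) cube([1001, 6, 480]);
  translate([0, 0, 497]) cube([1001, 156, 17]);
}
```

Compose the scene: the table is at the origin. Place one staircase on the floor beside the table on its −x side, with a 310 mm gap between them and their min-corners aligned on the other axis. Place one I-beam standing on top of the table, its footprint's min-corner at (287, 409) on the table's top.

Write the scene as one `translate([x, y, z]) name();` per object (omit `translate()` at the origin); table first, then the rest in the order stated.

table();
translate([-1053, 0, 0]) staircase();
translate([287, 409, 729]) I_beam();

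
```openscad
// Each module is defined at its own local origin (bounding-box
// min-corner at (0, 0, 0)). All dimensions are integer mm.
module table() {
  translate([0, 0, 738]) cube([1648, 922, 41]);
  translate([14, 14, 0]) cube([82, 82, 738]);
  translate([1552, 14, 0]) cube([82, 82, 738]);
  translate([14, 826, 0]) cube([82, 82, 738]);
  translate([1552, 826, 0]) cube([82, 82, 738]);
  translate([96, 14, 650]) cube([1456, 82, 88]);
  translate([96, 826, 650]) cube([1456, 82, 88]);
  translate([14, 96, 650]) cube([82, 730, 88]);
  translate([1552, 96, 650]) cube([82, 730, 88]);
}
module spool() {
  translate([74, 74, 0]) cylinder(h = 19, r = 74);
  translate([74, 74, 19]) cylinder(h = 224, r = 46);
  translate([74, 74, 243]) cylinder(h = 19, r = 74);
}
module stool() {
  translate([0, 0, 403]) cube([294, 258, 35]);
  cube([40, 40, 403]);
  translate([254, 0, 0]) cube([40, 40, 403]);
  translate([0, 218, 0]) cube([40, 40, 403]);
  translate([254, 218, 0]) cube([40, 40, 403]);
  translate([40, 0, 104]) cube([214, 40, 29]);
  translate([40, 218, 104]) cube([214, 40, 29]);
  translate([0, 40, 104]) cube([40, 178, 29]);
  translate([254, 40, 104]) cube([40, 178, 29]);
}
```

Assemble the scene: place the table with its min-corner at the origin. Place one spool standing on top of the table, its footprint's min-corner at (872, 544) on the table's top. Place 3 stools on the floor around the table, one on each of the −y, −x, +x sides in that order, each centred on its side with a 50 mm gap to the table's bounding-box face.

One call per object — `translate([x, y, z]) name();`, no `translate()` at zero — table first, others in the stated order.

table();
translate([872, 544, 779]) spool();
translate([677, -308, 0]) stool();
translate([-344, 332, 0]) stool();
translate([1698, 332, 0]) stool();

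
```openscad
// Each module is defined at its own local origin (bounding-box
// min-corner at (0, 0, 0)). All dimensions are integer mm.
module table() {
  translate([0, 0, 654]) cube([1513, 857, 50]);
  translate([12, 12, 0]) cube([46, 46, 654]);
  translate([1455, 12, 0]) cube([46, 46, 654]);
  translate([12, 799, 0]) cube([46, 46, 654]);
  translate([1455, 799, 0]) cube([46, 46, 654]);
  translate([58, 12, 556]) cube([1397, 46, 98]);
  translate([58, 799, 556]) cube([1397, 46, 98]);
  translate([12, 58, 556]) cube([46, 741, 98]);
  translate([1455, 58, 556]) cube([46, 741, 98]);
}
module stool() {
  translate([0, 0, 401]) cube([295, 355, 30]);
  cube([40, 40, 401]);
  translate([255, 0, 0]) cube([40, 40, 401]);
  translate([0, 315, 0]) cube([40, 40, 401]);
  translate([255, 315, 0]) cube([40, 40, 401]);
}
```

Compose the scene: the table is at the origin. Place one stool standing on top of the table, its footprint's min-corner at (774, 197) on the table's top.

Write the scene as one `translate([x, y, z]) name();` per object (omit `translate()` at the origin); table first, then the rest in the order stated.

table();
translate([774, 197, 704]) stool();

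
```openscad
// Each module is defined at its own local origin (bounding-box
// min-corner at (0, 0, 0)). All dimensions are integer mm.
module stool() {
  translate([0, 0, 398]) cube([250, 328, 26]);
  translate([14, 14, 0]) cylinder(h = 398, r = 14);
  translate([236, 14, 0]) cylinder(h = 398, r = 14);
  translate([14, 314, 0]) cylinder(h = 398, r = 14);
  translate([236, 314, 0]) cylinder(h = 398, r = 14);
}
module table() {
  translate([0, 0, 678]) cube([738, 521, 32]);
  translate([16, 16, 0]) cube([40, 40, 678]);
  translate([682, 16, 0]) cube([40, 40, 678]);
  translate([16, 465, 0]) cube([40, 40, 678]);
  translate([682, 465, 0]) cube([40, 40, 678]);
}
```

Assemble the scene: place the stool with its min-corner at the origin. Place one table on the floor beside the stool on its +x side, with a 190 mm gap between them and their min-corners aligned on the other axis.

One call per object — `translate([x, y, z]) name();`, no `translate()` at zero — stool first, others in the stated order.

stool();
translate([440, 0, 0]) table();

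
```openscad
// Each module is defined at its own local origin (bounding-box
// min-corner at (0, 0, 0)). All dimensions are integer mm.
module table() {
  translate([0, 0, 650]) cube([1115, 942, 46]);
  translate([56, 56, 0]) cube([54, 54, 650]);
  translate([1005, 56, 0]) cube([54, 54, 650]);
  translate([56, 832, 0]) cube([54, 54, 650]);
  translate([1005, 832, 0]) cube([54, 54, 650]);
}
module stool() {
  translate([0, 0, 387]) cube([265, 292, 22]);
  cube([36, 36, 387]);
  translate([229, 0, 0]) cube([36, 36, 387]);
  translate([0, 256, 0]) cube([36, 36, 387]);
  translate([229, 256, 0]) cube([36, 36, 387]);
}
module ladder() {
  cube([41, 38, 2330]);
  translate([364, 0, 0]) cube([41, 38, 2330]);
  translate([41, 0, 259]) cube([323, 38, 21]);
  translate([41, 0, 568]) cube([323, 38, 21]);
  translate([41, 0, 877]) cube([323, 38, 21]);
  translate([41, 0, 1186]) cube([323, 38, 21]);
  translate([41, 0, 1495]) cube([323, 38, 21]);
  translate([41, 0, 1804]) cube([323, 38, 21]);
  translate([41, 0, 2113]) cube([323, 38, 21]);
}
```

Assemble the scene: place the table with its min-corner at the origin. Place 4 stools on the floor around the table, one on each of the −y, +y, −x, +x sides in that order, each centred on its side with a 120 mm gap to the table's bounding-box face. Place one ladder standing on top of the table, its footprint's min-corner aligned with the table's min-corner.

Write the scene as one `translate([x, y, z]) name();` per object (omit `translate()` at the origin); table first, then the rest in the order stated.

table();
translate([425, -412, 0]) stool();
translate([425, 1062, 0]) stool();
translate([-385, 325, 0]) stool();
translate([1235, 325, 0]) stool();
translate([0, 0, 696]) ladder();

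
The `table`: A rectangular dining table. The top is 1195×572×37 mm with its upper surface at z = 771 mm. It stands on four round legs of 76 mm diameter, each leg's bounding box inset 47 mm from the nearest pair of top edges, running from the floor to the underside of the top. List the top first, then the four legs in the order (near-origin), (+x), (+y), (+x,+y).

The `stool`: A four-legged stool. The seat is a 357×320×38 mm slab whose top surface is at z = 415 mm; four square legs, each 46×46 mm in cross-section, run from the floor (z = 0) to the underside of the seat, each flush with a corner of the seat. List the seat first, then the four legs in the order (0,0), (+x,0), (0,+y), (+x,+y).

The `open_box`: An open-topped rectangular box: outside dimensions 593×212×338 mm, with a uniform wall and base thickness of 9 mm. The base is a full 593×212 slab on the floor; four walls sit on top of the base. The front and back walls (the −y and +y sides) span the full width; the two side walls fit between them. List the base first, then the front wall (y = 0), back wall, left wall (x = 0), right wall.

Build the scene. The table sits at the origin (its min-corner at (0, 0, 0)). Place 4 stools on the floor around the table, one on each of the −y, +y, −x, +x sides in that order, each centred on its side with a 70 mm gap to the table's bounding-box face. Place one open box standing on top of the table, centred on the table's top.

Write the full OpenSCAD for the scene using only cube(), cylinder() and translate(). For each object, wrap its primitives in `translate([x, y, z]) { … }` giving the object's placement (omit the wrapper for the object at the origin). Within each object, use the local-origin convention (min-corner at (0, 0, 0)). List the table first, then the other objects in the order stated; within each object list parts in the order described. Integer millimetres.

translate([0, 0, 734]) cube([1195, 572, 37]);
translate([85, 85, 0]) cylinder(h = 734, r = 38);
translate([1110, 85, 0]) cylinder(h = 734, r = 38);
translate([85, 487, 0]) cylinder(h = 734, r = 38);
translate([1110, 487, 0]) cylinder(h = 734, r = 38);
translate([419, -390, 0]) {
  translate([0, 0, 377]) cube([357, 320, 38]);
  cube([46, 46, 377]);
  translate([311, 0, 0]) cube([46, 46, 377]);
  translate([0, 274, 0]) cube([46, 46, 377]);
  translate([311, 274, 0]) cube([46, 46, 377]);
}
translate([419, 642, 0]) {
  translate([0, 0, 377]) cube([357, 320, 38]);
  cube([46, 46, 377]);
  translate([311, 0, 0]) cube([46, 46, 377]);
  translate([0, 274, 0]) cube([46, 46, 377]);
  translate([311, 274, 0]) cube([46, 46, 377]);
}
translate([-427, 126, 0]) {
  translate([0, 0, 377]) cube([357, 320, 38]);
  cube([46, 46, 377]);
  translate([311, 0, 0]) cube([46, 46, 377]);
  translate([0, 274, 0]) cube([46, 46, 377]);
  translate([311, 274, 0]) cube([46, 46, 377]);
}
translate([1265, 126, 0]) {
  translate([0, 0, 377]) cube([357, 320, 38]);
  cube([46, 46, 377]);
  translate([311, 0, 0]) cube([46, 46, 377]);
  translate([0, 274, 0]) cube([46, 46, 377]);
  translate([311, 274, 0]) cube([46, 46, 377]);
}
translate([301, 180, 771]) {
  cube([593, 212, 9]);
  translate([0, 0, 9]) cube([593, 9, 329]);
  translate([0, 203, 9]) cube([593, 9, 329]);
  translate([0, 9, 9]) cube([9, 194, 329]);
  translate([584, 9, 9]) cube([9, 194, 329]);
}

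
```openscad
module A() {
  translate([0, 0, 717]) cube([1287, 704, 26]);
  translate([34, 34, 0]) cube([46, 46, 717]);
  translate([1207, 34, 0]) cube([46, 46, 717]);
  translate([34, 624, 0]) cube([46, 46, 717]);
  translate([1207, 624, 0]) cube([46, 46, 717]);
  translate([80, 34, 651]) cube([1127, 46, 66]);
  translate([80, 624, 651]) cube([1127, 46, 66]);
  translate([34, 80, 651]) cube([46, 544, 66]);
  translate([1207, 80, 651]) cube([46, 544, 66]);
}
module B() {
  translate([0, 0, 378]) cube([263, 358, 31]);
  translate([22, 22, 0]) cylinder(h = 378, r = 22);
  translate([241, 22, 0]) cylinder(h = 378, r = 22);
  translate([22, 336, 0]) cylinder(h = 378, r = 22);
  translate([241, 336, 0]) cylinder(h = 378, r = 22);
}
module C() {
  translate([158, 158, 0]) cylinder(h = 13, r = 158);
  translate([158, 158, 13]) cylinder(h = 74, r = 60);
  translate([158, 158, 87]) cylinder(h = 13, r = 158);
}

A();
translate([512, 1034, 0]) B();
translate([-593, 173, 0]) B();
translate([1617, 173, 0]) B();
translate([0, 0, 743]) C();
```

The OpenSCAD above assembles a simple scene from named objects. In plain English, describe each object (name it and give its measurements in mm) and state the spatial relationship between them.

A is a table with a 1287×704 mm rectangular top, 26 mm thick, top surface at z = 743 mm, supported by four 46×46 mm square legs, each inset 34 mm from the nearest pair of top edges, running from the floor. Four apron rails, 46 mm thick and 66 mm tall, run between adjacent legs with their top edges flush with the underside of the top and their outer faces flush with the legs' outer faces.

B is a simple wooden stool: a rectangular seat 263 mm (x) by 358 mm (y), 31 mm thick, top face at z = 409 mm, on four round legs, each 44 mm in diameter. The legs rest on z = 0, each leg's axis is inset half a diameter from the nearest pair of seat edges (so the leg's bounding box is flush with the corner).

C is a spool: two coaxial disc flanges of radius 158 mm and thickness 13 mm, joined by a core cylinder of radius 60 mm and height 74 mm. The lower flange rests on z = 0 and the three cylinders share a vertical axis.

Three stools sit around the table at the +y, −x, +x sides. The spool is on top of the table.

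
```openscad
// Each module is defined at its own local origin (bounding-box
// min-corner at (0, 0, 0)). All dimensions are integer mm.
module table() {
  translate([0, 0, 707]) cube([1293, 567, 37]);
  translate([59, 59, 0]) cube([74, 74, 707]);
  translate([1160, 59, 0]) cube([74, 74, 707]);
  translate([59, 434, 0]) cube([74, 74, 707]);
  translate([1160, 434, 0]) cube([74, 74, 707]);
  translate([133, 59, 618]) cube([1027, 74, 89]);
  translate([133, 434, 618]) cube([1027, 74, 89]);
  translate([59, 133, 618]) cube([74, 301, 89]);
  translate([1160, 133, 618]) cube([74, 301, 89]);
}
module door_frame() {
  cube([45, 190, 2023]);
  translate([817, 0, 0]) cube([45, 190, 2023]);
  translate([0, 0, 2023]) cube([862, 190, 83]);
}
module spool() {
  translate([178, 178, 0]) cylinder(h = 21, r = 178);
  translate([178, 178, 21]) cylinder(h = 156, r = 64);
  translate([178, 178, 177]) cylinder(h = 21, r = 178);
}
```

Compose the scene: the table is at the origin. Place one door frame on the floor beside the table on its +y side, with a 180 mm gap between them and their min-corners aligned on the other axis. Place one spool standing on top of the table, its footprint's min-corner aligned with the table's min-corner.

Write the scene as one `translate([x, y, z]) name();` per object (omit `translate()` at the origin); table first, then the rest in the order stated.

table();
translate([0, 747, 0]) door_frame();
translate([0, 0, 744]) spool();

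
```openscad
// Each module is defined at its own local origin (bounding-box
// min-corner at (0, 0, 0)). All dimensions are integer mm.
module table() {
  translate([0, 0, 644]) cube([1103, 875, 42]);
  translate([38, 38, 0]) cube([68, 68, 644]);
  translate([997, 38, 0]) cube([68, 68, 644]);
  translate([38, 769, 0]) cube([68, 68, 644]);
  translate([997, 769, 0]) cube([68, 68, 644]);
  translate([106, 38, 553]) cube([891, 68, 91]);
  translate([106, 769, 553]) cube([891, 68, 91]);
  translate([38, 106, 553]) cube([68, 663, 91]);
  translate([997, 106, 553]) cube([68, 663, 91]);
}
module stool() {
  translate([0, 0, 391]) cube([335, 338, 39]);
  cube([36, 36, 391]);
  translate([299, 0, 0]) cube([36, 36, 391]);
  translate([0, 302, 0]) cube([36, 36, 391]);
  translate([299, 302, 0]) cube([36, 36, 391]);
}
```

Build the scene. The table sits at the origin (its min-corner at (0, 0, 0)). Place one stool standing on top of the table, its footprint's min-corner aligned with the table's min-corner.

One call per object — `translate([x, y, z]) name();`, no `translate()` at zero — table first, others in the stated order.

table();
translate([0, 0, 686]) stool();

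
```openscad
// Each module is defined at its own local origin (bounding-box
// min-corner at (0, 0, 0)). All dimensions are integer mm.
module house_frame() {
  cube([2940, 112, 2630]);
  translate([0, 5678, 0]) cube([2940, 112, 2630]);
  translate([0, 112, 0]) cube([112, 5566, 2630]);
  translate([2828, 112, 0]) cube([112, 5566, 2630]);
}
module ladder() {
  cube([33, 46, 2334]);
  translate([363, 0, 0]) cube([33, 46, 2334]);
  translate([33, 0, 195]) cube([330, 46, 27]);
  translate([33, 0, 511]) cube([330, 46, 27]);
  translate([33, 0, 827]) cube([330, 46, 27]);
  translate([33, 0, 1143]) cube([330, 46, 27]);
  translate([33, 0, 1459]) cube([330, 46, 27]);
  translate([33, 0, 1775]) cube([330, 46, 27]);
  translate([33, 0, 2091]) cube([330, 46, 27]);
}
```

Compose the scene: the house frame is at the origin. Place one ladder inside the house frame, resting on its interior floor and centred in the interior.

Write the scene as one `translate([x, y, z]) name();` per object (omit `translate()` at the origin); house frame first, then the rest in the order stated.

house_frame();
translate([1272, 2872, 0]) ladder();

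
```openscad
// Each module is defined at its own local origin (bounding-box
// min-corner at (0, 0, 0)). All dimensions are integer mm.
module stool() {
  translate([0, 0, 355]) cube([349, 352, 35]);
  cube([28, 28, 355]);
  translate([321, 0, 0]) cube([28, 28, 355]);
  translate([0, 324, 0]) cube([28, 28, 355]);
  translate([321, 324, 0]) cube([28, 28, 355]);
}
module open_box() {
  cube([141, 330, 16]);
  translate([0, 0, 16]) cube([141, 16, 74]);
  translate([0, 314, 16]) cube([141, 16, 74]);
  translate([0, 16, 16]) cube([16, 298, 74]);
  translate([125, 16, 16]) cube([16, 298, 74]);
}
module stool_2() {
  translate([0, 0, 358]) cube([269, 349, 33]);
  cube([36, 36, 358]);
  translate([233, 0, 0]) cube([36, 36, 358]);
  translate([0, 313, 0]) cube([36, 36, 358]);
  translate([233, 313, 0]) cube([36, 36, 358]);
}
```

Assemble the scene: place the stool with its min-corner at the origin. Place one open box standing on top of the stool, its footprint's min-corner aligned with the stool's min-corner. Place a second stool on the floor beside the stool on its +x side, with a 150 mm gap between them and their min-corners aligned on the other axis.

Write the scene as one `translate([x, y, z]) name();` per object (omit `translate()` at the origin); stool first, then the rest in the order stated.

stool();
translate([0, 0, 390]) open_box();
translate([499, 0, 0]) stool_2();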